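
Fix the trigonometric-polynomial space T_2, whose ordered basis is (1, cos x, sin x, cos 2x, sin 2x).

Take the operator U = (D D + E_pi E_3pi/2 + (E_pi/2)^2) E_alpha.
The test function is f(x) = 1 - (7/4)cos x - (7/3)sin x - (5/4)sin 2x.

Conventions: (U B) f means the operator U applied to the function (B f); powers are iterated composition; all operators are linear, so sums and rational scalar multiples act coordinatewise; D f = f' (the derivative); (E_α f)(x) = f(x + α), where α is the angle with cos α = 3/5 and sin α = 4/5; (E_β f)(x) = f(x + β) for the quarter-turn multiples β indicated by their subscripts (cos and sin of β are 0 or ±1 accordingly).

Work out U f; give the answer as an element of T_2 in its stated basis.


E_alpha f = 1 - (35/12)cos x - (6/5)cos 2x + (7/20)sin 2x
D E_alpha f = (35/12)sin x + (7/10)cos 2x + (12/5)sin 2x
D D E_alpha f = (35/12)cos x + (24/5)cos 2x - (7/5)sin 2x
E_3pi/2 E_alpha f = 1 - (35/12)sin x + (6/5)cos 2x - (7/20)sin 2x
E_pi E_3pi/2 E_alpha f = 1 + (35/12)sin x + (6/5)cos 2x - (7/20)sin 2x
E_pi/2 E_alpha f = 1 + (35/12)sin x + (6/5)cos 2x - (7/20)sin 2x
E_pi/2 E_pi/2 E_alpha f = 1 + (35/12)cos x - (6/5)cos 2x + (7/20)sin 2x
(D D + E_pi E_3pi/2 + (E_pi/2)^2) E_alpha f = 2 + (35/6)cos x + (35/12)sin x + (24/5)cos 2x - (7/5)sin 2x

g(x) = 2 + (35/6)cos x + (35/12)sin x + (24/5)cos 2x - (7/5)sin 2x


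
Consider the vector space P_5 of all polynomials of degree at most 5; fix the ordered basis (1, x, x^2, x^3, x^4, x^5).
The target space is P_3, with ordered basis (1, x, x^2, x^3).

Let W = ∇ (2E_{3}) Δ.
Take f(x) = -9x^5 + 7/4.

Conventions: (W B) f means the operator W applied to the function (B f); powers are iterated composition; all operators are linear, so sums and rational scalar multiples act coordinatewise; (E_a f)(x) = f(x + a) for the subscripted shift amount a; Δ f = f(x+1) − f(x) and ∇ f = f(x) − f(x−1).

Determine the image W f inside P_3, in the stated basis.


the result is g(x) = -360x^3 - 3240x^2 - 9900x - 10260

Δ f = -45x^4 - 90x^3 - 90x^2 - 45x - 9
E_{3} Δ f = -45x^4 - 630x^3 - 3330x^2 - 7875x - 7029
(2E_{3}) Δ f = -90x^4 - 1260x^3 - 6660x^2 - 15750x - 14058
∇ (2E_{3}) Δ f = -360x^3 - 3240x^2 - 9900x - 10260


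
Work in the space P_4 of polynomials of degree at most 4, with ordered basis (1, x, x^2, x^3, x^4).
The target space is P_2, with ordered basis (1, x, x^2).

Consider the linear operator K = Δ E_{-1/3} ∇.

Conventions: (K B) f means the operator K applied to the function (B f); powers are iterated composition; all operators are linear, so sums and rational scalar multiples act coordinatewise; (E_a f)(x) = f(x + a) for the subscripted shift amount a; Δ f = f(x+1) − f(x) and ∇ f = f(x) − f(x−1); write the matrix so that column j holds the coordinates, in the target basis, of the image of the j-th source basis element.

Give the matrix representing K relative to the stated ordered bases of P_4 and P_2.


image of 1: 0
image of x: 0
image of x^2: 2
image of x^3: 6x - 2
image of x^4: 12x^2 - 8x + 10/3
each image's coordinates form column j of the matrix

the matrix is [[0, 0, 2, -2, 10/3]; [0, 0, 0, 6, -8]; [0, 0, 0, 0, 12]] (rows listed top to bottom)


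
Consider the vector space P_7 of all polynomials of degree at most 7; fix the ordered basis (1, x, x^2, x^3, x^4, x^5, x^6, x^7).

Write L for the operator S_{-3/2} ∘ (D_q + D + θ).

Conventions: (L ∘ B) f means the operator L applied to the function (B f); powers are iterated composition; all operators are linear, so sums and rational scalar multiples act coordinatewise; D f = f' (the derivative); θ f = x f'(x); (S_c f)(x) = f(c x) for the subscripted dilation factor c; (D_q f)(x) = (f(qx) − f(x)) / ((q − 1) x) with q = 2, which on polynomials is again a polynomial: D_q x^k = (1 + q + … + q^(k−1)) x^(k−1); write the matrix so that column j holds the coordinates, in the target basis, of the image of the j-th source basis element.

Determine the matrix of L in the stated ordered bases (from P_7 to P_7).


image of 1: 0
image of x: -(3/2)x + 2
image of x^2: (9/2)x^2 - (15/2)x
image of x^3: -(81/8)x^3 + (45/2)x^2
image of x^4: (81/4)x^4 - (513/8)x^3
image of x^5: -(1215/32)x^5 + (729/4)x^4
image of x^6: (2187/32)x^6 - (16767/32)x^5
image of x^7: -(15309/128)x^7 + (48843/32)x^6
each image's coordinates form column j of the matrix

the matrix is [[0, 2, 0, 0, 0, 0, 0, 0]; [0, -3/2, -15/2, 0, 0, 0, 0, 0]; [0, 0, 9/2, 45/2, 0, 0, 0, 0]; [0, 0, 0, -81/8, -513/8, 0, 0, 0]; [0, 0, 0, 0, 81/4, 729/4, 0, 0]; [0, 0, 0, 0, 0, -1215/32, -16767/32, 0]; [0, 0, 0, 0, 0, 0, 2187/32, 48843/32]; [0, 0, 0, 0, 0, 0, 0, -15309/128]] (rows listed top to bottom)


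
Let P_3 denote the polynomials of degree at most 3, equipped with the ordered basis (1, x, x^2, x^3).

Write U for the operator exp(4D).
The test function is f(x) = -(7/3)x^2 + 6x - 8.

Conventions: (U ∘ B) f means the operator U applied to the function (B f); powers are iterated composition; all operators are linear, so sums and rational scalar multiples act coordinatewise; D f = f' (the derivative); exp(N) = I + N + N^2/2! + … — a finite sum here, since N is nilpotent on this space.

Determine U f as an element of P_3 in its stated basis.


order-1 term: -(56/3)x + 24
order-2 term: -112/3
the series for exp(4D) f terminates at order 2
exp(4D) f = -(7/3)x^2 - (38/3)x - 64/3

the result is g(x) = -(7/3)x^2 - (38/3)x - 64/3


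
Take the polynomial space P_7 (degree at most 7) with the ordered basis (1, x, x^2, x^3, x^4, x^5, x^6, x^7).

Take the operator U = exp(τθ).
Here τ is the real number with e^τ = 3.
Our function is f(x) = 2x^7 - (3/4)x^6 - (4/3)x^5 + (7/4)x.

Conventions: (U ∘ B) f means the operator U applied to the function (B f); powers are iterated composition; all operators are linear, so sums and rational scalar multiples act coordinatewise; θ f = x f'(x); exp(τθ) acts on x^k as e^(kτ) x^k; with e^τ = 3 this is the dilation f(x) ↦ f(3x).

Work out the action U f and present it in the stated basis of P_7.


exp(τθ) x^k = e^(kτ) x^k; with e^τ = 3 this sends x^k to 3^k x^k
x ↦ 3 x
x^5 ↦ 243 x^5
x^6 ↦ 729 x^6
x^7 ↦ 2187 x^7
applying this coordinatewise to f: exp(τθ) f = 4374x^7 - (2187/4)x^6 - 324x^5 + (21/4)x

g(x) = 4374x^7 - (2187/4)x^6 - 324x^5 + (21/4)x


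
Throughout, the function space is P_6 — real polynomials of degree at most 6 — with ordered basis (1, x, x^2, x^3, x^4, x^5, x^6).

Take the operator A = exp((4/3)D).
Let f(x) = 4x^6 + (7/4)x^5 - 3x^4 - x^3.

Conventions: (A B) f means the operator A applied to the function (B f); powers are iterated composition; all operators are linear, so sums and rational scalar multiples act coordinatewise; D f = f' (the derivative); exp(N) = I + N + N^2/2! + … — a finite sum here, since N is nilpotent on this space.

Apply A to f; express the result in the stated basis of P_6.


the result is g(x) = 4x^6 + (135/4)x^5 + (346/3)x^4 + (5501/27)x^3 + (1756/9)x^2 + (7696/81)x + 13120/729

order-1 term: 32x^5 + (35/3)x^4 - 16x^3 - 4x^2
order-2 term: (320/3)x^4 + (280/9)x^3 - 32x^2 - (16/3)x
order-3 term: (5120/27)x^3 + (1120/27)x^2 - (256/9)x - 64/27
order-4 term: (5120/27)x^2 + (2240/81)x - 256/27
order-5 term: (8192/81)x + 1792/243
order-6 term: 16384/729
the series for exp((4/3)D) f terminates at order 6
exp((4/3)D) f = 4x^6 + (135/4)x^5 + (346/3)x^4 + (5501/27)x^3 + (1756/9)x^2 + (7696/81)x + 13120/729


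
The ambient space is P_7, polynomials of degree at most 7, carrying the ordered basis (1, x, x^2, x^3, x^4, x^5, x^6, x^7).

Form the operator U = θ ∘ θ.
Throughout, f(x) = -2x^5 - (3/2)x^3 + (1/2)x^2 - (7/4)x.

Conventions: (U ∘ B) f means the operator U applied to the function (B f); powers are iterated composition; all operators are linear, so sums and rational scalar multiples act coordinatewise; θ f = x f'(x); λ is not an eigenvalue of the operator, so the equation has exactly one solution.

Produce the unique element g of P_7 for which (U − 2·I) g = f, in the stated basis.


g(x) = -(2/23)x^5 - (3/14)x^3 + (1/4)x^2 + (7/4)x

write g with unknown coordinates in the stated basis and equate coefficients in (U − 2·I) g = f
solving from the highest basis element down gives g = -(2/23)x^5 - (3/14)x^3 + (1/4)x^2 + (7/4)x
check: U g = -(50/23)x^5 - (27/14)x^3 + x^2 + (7/4)x
so U g − 2·g = -2x^5 - (3/2)x^3 + (1/2)x^2 - (7/4)x = f ✓


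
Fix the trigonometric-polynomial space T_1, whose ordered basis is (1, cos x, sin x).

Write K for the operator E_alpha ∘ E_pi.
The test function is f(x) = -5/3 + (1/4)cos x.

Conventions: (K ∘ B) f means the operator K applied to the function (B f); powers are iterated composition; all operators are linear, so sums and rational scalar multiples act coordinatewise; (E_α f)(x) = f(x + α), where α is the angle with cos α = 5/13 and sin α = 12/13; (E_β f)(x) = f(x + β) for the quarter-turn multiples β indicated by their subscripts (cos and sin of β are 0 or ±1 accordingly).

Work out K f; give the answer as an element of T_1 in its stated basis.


g(x) = -5/3 - (5/52)cos x + (3/13)sin x

E_pi f = -5/3 - (1/4)cos x
E_alpha E_pi f = -5/3 - (5/52)cos x + (3/13)sin x


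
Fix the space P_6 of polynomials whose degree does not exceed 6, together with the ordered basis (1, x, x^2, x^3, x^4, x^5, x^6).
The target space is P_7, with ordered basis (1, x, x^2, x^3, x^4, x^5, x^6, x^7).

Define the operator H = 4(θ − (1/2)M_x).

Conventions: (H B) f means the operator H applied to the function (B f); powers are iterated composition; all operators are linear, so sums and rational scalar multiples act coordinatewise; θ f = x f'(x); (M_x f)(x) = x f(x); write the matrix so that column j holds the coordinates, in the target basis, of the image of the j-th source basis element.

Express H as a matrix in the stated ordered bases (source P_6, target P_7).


the matrix is [[0, 0, 0, 0, 0, 0, 0]; [-2, 4, 0, 0, 0, 0, 0]; [0, -2, 8, 0, 0, 0, 0]; [0, 0, -2, 12, 0, 0, 0]; [0, 0, 0, -2, 16, 0, 0]; [0, 0, 0, 0, -2, 20, 0]; [0, 0, 0, 0, 0, -2, 24]; [0, 0, 0, 0, 0, 0, -2]] (rows listed top to bottom)

image of 1: -2x
image of x: -2x^2 + 4x
image of x^2: -2x^3 + 8x^2
image of x^3: -2x^4 + 12x^3
image of x^4: -2x^5 + 16x^4
image of x^5: -2x^6 + 20x^5
image of x^6: -2x^7 + 24x^6
each image's coordinates form column j of the matrix


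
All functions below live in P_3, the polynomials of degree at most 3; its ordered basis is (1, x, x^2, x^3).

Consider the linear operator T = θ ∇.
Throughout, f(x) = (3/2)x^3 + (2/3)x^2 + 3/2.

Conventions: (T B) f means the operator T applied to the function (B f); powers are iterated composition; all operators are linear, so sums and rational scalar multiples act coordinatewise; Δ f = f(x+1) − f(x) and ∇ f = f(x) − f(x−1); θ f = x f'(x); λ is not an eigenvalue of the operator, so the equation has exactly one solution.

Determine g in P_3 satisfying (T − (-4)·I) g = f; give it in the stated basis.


g(x) = (3/8)x^3 - (19/48)x^2 + (23/48)x + 3/8

write g with unknown coordinates in the stated basis and equate coefficients in (T − (-4)·I) g = f
solving from the highest basis element down gives g = (3/8)x^3 - (19/48)x^2 + (23/48)x + 3/8
check: T g = (9/4)x^2 - (23/12)x
so T g − (-4)·g = (3/2)x^3 + (2/3)x^2 + 3/2 = f ✓


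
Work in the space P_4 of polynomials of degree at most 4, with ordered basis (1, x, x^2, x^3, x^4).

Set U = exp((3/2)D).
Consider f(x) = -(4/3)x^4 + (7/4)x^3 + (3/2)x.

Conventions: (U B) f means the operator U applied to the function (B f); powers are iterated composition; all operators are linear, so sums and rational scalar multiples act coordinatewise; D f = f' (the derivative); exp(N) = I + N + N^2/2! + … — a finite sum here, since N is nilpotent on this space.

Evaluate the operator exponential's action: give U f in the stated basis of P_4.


order-1 term: -8x^3 + (63/8)x^2 + 9/4
order-2 term: -18x^2 + (189/16)x
order-3 term: -18x + 189/32
order-4 term: -27/4
the series for exp((3/2)D) f terminates at order 4
exp((3/2)D) f = -(4/3)x^4 - (25/4)x^3 - (81/8)x^2 - (75/16)x + 45/32

the result is g(x) = -(4/3)x^4 - (25/4)x^3 - (81/8)x^2 - (75/16)x + 45/32


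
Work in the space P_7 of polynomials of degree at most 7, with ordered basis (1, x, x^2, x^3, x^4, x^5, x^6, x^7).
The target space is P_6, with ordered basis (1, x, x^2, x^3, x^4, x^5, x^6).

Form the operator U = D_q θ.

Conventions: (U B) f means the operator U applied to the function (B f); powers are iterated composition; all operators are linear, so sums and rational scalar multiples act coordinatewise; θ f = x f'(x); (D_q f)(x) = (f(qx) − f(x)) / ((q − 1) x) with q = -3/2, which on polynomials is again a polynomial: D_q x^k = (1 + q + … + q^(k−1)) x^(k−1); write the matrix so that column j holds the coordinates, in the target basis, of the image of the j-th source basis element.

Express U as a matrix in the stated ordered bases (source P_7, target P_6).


image of 1: 0
image of x: 1
image of x^2: -x
image of x^3: (21/4)x^2
image of x^4: -(13/2)x^3
image of x^5: (275/16)x^4
image of x^6: -(399/16)x^5
image of x^7: (3241/64)x^6
each image's coordinates form column j of the matrix

the matrix is [[0, 1, 0, 0, 0, 0, 0, 0]; [0, 0, -1, 0, 0, 0, 0, 0]; [0, 0, 0, 21/4, 0, 0, 0, 0]; [0, 0, 0, 0, -13/2, 0, 0, 0]; [0, 0, 0, 0, 0, 275/16, 0, 0]; [0, 0, 0, 0, 0, 0, -399/16, 0]; [0, 0, 0, 0, 0, 0, 0, 3241/64]] (rows listed top to bottom)


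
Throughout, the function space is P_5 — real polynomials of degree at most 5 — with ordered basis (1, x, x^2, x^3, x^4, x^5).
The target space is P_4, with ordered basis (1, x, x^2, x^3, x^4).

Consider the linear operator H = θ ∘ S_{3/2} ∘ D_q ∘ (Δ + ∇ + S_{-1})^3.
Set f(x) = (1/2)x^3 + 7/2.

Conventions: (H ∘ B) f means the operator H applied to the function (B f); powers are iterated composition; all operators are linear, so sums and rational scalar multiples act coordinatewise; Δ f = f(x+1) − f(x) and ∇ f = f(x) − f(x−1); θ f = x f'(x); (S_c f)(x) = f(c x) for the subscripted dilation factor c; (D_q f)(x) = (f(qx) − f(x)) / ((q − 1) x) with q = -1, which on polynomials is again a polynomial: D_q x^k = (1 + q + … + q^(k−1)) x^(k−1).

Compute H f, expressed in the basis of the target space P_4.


the result is g(x) = -(9/4)x^2

Δ f = (3/2)x^2 + (3/2)x + 1/2
∇ f = (3/2)x^2 - (3/2)x + 1/2
S_{-1} f = -(1/2)x^3 + 7/2
(Δ + ∇ + S_{-1}) f = -(1/2)x^3 + 3x^2 + 9/2
Δ (Δ + ∇ + S_{-1}) f = -(3/2)x^2 + (9/2)x + 5/2
∇ (Δ + ∇ + S_{-1}) f = -(3/2)x^2 + (15/2)x - 7/2
S_{-1} (Δ + ∇ + S_{-1}) f = (1/2)x^3 + 3x^2 + 9/2
(Δ + ∇ + S_{-1}) (Δ + ∇ + S_{-1}) f = (1/2)x^3 + 12x + 7/2
Δ (Δ + ∇ + S_{-1}) (Δ + ∇ + S_{-1}) f = (3/2)x^2 + (3/2)x + 25/2
∇ (Δ + ∇ + S_{-1}) (Δ + ∇ + S_{-1}) f = (3/2)x^2 - (3/2)x + 25/2
S_{-1} (Δ + ∇ + S_{-1}) (Δ + ∇ + S_{-1}) f = -(1/2)x^3 - 12x + 7/2
(Δ + ∇ + S_{-1}) (Δ + ∇ + S_{-1}) (Δ + ∇ + S_{-1}) f = -(1/2)x^3 + 3x^2 - 12x + 57/2
D_q (Δ + ∇ + S_{-1})^3 f = -(1/2)x^2 - 12
S_{3/2} D_q (Δ + ∇ + S_{-1})^3 f = -(9/8)x^2 - 12
θ S_{3/2} D_q (Δ + ∇ + S_{-1})^3 f = -(9/4)x^2


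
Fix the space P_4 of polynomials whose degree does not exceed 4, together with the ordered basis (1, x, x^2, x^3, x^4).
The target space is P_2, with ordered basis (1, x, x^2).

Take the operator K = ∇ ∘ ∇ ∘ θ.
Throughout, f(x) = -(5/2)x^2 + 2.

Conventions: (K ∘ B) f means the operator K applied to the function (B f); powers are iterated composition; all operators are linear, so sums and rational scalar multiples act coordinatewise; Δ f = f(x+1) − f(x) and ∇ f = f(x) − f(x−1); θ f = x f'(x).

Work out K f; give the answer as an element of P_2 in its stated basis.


θ f = -5x^2
∇ θ f = -10x + 5
∇ ∇ θ f = -10

the image equals g(x) = -10


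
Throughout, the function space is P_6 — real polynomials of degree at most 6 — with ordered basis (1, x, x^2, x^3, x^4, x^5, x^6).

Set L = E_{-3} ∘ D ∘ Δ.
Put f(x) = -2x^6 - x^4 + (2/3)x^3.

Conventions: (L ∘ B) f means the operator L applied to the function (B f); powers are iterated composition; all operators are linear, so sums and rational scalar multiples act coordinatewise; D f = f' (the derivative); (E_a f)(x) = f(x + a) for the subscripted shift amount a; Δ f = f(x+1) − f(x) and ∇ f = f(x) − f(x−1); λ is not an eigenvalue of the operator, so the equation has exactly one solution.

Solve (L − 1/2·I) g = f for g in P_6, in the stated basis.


g(x) = 4x^6 + 242x^4 - (7204/3)x^3 + 14928x^2 - 73456x + 178664

write g with unknown coordinates in the stated basis and equate coefficients in (L − 1/2·I) g = f
solving from the highest basis element down gives g = 4x^6 + 242x^4 - (7204/3)x^3 + 14928x^2 - 73456x + 178664
check: L g = 120x^4 - 1200x^3 + 7464x^2 - 36728x + 89332
so L g − 1/2·g = -2x^6 - x^4 + (2/3)x^3 = f ✓


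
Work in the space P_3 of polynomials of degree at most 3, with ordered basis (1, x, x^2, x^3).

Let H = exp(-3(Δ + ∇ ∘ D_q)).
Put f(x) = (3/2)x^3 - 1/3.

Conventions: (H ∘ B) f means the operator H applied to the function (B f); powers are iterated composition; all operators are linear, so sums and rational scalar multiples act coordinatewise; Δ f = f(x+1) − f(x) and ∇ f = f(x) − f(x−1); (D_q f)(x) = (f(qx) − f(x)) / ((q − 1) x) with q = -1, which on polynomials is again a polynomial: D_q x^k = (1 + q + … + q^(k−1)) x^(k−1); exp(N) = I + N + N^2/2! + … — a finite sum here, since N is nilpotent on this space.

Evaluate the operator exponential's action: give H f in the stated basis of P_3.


the image equals g(x) = (3/2)x^3 - (27/2)x^2 + 18x + 79/6

order-1 term: -(27/2)x^2 - (45/2)x
order-2 term: (81/2)x + 54
order-3 term: -81/2
the series for exp(-3(Δ + ∇ ∘ D_q)) f terminates at order 3
exp(-3(Δ + ∇ ∘ D_q)) f = (3/2)x^3 - (27/2)x^2 + 18x + 79/6


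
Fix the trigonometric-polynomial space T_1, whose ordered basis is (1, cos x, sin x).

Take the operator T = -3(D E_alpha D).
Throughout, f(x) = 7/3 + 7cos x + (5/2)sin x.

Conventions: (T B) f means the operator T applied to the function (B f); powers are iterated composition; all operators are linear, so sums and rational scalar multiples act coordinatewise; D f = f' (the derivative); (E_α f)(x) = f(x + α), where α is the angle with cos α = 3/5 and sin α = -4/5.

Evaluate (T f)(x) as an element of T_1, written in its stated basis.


the result is g(x) = (33/5)cos x + (213/10)sin x

D f = (5/2)cos x - 7sin x
E_alpha D f = (71/10)cos x - (11/5)sin x
D E_alpha D f = -(11/5)cos x - (71/10)sin x
(-3(D E_alpha D)) f = (33/5)cos x + (213/10)sin x


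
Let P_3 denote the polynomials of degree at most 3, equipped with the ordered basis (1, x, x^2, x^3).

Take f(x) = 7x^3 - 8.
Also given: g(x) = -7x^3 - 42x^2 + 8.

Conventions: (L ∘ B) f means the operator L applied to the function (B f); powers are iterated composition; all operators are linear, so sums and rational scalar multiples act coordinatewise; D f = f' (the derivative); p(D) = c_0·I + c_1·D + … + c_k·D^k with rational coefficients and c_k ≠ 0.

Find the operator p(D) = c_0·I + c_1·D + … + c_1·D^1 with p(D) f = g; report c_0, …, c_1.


D^0 f = 7x^3 - 8
D^1 f = 21x^2
matching coefficients of g against c_0 f + c_1 Df + … from the top degree down determines the c_i
solution: c_0 = -1, c_1 = -2

c_0 = -1, c_1 = -2


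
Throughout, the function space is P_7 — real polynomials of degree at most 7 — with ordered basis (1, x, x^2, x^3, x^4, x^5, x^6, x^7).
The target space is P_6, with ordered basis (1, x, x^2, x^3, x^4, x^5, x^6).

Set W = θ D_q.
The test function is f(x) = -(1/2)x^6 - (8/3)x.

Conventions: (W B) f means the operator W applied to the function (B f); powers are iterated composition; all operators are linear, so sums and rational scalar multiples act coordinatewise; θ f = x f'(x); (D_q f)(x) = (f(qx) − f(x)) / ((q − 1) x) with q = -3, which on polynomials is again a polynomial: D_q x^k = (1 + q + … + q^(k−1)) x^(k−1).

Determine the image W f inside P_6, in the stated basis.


D_q f = 91x^5 - 8/3
θ D_q f = 455x^5

g(x) = 455x^5


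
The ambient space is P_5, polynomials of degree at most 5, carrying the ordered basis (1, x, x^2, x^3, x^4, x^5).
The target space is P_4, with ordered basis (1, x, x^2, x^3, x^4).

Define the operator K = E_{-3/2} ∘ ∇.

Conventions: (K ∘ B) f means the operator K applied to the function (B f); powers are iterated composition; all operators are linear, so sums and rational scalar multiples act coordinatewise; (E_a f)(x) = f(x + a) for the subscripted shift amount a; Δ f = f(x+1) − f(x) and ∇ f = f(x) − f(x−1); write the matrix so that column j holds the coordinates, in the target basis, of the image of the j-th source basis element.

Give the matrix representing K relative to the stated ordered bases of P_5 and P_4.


image of 1: 0
image of x: 1
image of x^2: 2x - 4
image of x^3: 3x^2 - 12x + 49/4
image of x^4: 4x^3 - 24x^2 + 49x - 34
image of x^5: 5x^4 - 40x^3 + (245/2)x^2 - 170x + 1441/16
each image's coordinates form column j of the matrix

the matrix is [[0, 1, -4, 49/4, -34, 1441/16]; [0, 0, 2, -12, 49, -170]; [0, 0, 0, 3, -24, 245/2]; [0, 0, 0, 0, 4, -40]; [0, 0, 0, 0, 0, 5]] (rows listed top to bottom)


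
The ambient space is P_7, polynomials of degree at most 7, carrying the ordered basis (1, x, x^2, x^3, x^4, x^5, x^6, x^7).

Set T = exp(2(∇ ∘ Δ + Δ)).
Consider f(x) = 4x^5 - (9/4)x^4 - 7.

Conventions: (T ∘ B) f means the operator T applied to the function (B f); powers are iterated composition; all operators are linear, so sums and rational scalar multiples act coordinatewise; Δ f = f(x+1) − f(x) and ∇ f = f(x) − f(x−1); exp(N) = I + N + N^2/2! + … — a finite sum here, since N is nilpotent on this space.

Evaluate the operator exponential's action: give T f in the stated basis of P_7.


the result is g(x) = 4x^5 + (151/4)x^4 + 382x^3 + 1705x^2 + 5386x + 13513/2

order-1 term: 40x^4 + 222x^3 - x^2 + 102x - 11/2
order-2 term: 160x^3 + 1386x^2 + 2156x + 441
order-3 term: 320x^2 + 2808x + 4316
order-4 term: 320x + 1884
order-5 term: 128
the series for exp(2(∇ ∘ Δ + Δ)) f terminates at order 5
exp(2(∇ ∘ Δ + Δ)) f = 4x^5 + (151/4)x^4 + 382x^3 + 1705x^2 + 5386x + 13513/2


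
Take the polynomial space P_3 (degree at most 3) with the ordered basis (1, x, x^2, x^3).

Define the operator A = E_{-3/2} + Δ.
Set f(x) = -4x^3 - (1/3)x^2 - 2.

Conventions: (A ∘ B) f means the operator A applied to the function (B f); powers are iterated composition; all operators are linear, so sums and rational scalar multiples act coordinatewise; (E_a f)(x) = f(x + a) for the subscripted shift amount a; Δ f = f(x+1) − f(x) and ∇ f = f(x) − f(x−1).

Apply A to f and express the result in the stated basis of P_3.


the result is g(x) = -4x^3 + (17/3)x^2 - (116/3)x + 77/12

E_{-3/2} f = -4x^3 + (53/3)x^2 - 26x + 43/4
Δ f = -12x^2 - (38/3)x - 13/3
(E_{-3/2} + Δ) f = -4x^3 + (17/3)x^2 - (116/3)x + 77/12


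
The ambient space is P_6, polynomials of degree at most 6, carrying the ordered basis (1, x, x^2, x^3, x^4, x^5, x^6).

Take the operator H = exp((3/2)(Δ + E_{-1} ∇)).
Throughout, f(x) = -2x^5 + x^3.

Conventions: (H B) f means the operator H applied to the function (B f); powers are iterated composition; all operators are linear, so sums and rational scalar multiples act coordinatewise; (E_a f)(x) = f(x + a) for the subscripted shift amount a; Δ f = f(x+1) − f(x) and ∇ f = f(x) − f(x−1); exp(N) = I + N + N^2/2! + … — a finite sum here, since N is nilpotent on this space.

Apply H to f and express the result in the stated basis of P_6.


order-1 term: -30x^4 + 60x^3 - 231x^2 + 201x - 84
order-2 term: -180x^3 + 540x^2 - 1683x + 1323
order-3 term: -540x^2 + 1620x - 2943
order-4 term: -810x + 1620
order-5 term: -486
the series for exp((3/2)(Δ + E_{-1} ∇)) f terminates at order 5
exp((3/2)(Δ + E_{-1} ∇)) f = -2x^5 - 30x^4 - 119x^3 - 231x^2 - 672x - 570

g(x) = -2x^5 - 30x^4 - 119x^3 - 231x^2 - 672x - 570


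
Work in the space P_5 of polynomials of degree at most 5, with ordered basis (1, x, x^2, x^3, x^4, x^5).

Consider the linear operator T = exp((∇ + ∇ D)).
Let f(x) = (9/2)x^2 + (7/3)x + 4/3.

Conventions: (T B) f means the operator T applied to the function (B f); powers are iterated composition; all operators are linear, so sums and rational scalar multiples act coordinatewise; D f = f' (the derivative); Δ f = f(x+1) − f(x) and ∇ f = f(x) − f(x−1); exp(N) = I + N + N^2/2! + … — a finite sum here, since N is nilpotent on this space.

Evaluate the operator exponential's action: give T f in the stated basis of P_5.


order-1 term: 9x + 41/6
order-2 term: 9/2
the series for exp((∇ + ∇ D)) f terminates at order 2
exp((∇ + ∇ D)) f = (9/2)x^2 + (34/3)x + 38/3

the result is g(x) = (9/2)x^2 + (34/3)x + 38/3


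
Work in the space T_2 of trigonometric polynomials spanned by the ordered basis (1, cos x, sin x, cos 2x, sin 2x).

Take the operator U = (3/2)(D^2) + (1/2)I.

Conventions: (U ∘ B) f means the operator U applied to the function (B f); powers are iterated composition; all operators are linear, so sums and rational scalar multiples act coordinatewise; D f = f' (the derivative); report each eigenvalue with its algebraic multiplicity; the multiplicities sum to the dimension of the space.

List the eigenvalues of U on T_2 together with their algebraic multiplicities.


image of 1: 1/2
image of cos x: -cos x
image of sin x: -sin x
image of cos 2x: -(11/2)cos 2x
image of sin 2x: -(11/2)sin 2x
the matrix is diagonal; its diagonal is (1/2, -1, -1, -11/2, -11/2)
for a triangular matrix the eigenvalues are the diagonal entries, with algebraic multiplicity their repetition count

λ = -11/2 (multiplicity 2), λ = -1 (multiplicity 2), λ = 1/2 (multiplicity 1)


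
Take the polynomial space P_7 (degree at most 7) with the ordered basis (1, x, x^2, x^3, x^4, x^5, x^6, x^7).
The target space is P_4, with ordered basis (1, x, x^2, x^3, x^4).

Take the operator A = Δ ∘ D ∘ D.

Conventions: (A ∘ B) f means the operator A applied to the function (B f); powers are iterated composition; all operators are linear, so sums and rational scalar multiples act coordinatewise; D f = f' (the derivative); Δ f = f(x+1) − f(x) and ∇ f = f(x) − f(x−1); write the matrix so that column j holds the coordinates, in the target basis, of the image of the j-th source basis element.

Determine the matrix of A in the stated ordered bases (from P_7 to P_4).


image of 1: 0
image of x: 0
image of x^2: 0
image of x^3: 6
image of x^4: 24x + 12
image of x^5: 60x^2 + 60x + 20
image of x^6: 120x^3 + 180x^2 + 120x + 30
image of x^7: 210x^4 + 420x^3 + 420x^2 + 210x + 42
each image's coordinates form column j of the matrix

the matrix is [[0, 0, 0, 6, 12, 20, 30, 42]; [0, 0, 0, 0, 24, 60, 120, 210]; [0, 0, 0, 0, 0, 60, 180, 420]; [0, 0, 0, 0, 0, 0, 120, 420]; [0, 0, 0, 0, 0, 0, 0, 210]] (rows listed top to bottom)


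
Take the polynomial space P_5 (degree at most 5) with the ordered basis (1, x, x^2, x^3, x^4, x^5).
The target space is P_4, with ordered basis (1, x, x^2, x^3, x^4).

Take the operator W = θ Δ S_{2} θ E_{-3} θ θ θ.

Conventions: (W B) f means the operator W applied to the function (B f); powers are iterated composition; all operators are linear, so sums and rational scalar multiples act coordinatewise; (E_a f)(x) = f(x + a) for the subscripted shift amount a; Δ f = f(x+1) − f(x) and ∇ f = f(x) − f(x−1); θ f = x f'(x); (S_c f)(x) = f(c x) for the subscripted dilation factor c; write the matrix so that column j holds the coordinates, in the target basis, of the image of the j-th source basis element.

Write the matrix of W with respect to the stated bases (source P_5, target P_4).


the matrix is [[0, 0, 0, 0, 0, 0]; [0, 0, 128, -1944, 16384, -110000]; [0, 0, 0, 3888, -61440, 580000]; [0, 0, 0, 0, 49152, -840000]; [0, 0, 0, 0, 0, 400000]] (rows listed top to bottom)

image of 1: 0
image of x: 0
image of x^2: 128x
image of x^3: 3888x^2 - 1944x
image of x^4: 49152x^3 - 61440x^2 + 16384x
image of x^5: 400000x^4 - 840000x^3 + 580000x^2 - 110000x
each image's coordinates form column j of the matrix


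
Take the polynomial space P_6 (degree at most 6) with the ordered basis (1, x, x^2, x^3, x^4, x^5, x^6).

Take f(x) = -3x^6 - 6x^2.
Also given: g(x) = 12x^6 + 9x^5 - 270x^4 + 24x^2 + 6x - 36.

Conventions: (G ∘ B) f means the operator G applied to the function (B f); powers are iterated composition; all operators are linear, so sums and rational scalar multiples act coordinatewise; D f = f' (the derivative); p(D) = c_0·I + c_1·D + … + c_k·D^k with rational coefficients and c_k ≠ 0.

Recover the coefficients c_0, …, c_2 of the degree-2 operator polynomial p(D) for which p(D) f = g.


c_0 = -4, c_1 = -1/2, c_2 = 3

D^0 f = -3x^6 - 6x^2
D^1 f = -18x^5 - 12x
D^2 f = -90x^4 - 12
matching coefficients of g against c_0 f + c_1 Df + … from the top degree down determines the c_i
solution: c_0 = -4, c_1 = -1/2, c_2 = 3


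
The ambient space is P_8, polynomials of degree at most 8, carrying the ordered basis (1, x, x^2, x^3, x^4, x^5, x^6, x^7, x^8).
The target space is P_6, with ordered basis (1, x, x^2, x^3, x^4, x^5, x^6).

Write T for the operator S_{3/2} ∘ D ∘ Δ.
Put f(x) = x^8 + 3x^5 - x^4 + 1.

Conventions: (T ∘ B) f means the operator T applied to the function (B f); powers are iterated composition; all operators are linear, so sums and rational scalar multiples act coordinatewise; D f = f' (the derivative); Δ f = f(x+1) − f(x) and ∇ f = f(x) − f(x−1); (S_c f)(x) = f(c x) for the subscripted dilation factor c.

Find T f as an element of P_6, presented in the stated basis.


g(x) = (5103/8)x^6 + (5103/4)x^5 + (2835/2)x^4 + (2295/2)x^3 + (1107/2)x^2 + 156x + 19

Δ f = 8x^7 + 28x^6 + 56x^5 + 85x^4 + 82x^3 + 52x^2 + 19x + 3
D Δ f = 56x^6 + 168x^5 + 280x^4 + 340x^3 + 246x^2 + 104x + 19
S_{3/2} (D ∘ Δ) f = (5103/8)x^6 + (5103/4)x^5 + (2835/2)x^4 + (2295/2)x^3 + (1107/2)x^2 + 156x + 19


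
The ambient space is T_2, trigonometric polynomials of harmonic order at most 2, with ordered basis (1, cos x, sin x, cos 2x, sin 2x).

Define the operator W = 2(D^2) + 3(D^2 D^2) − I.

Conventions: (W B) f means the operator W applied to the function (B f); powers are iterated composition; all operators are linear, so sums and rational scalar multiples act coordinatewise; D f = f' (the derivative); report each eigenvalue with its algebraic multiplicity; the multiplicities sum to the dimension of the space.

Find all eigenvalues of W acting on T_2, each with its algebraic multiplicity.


λ = -1 (multiplicity 1), λ = 0 (multiplicity 2), λ = 39 (multiplicity 2)

image of 1: -1
image of cos x: 0
image of sin x: 0
image of cos 2x: 39cos 2x
image of sin 2x: 39sin 2x
the matrix is diagonal; its diagonal is (-1, 0, 0, 39, 39)
for a triangular matrix the eigenvalues are the diagonal entries, with algebraic multiplicity their repetition count


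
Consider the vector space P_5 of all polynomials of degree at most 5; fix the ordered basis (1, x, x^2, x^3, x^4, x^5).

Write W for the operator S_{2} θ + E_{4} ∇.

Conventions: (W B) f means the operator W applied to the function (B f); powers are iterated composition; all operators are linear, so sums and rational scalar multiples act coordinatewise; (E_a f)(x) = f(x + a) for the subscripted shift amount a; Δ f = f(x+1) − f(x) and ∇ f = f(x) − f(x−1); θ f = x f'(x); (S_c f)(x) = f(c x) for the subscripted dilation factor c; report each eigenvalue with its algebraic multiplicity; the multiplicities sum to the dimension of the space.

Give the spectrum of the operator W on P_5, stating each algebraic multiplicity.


λ = 0 (multiplicity 1), λ = 2 (multiplicity 1), λ = 8 (multiplicity 1), λ = 24 (multiplicity 1), λ = 64 (multiplicity 1), λ = 160 (multiplicity 1)

image of 1: 0
image of x: 2x + 1
image of x^2: 8x^2 + 2x + 7
image of x^3: 24x^3 + 3x^2 + 21x + 37
image of x^4: 64x^4 + 4x^3 + 42x^2 + 148x + 175
image of x^5: 160x^5 + 5x^4 + 70x^3 + 370x^2 + 875x + 781
the matrix is upper triangular; its diagonal is (0, 2, 8, 24, 64, 160)
for a triangular matrix the eigenvalues are the diagonal entries, with algebraic multiplicity their repetition count


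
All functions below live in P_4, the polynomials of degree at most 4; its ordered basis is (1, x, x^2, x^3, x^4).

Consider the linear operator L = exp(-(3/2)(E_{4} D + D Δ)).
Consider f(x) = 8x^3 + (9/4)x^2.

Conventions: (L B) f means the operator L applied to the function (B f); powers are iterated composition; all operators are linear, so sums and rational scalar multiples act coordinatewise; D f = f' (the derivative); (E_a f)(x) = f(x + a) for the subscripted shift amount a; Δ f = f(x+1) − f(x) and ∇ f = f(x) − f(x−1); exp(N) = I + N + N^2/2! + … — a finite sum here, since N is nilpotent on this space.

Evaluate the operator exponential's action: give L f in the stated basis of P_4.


the result is g(x) = 8x^3 - (135/4)x^2 - (1251/4)x - 2043/16

order-1 term: -36x^2 - (1467/4)x - 2583/4
order-2 term: 54x + 8721/16
order-3 term: -27
the series for exp(-(3/2)(E_{4} D + D Δ)) f terminates at order 3
exp(-(3/2)(E_{4} D + D Δ)) f = 8x^3 - (135/4)x^2 - (1251/4)x - 2043/16


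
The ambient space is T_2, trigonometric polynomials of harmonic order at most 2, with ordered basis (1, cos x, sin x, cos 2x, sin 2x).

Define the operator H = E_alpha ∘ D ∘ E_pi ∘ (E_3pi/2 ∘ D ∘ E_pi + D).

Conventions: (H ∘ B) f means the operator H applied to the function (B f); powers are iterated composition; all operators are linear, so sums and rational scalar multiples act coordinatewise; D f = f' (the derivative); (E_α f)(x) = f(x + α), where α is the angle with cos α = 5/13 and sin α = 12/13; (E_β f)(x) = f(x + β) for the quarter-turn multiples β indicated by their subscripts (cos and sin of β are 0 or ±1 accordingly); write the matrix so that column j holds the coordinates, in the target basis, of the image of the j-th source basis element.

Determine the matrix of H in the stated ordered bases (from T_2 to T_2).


the matrix is [[0, 0, 0, 0, 0]; [0, -7/13, 17/13, 0, 0]; [0, -17/13, -7/13, 0, 0]; [0, 0, 0, 0, 0]; [0, 0, 0, 0, 0]] (rows listed top to bottom)

image of 1: 0
image of cos x: -(7/13)cos x - (17/13)sin x
image of sin x: (17/13)cos x - (7/13)sin x
image of cos 2x: 0
image of sin 2x: 0
each image's coordinates form column j of the matrix


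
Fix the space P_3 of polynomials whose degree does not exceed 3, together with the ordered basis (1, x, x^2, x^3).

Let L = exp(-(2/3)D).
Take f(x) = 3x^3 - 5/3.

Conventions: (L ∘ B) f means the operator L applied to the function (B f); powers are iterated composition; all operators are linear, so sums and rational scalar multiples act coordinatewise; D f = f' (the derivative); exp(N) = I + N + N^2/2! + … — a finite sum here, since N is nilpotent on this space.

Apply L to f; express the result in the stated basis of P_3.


order-1 term: -6x^2
order-2 term: 4x
order-3 term: -8/9
the series for exp(-(2/3)D) f terminates at order 3
exp(-(2/3)D) f = 3x^3 - 6x^2 + 4x - 23/9

g(x) = 3x^3 - 6x^2 + 4x - 23/9


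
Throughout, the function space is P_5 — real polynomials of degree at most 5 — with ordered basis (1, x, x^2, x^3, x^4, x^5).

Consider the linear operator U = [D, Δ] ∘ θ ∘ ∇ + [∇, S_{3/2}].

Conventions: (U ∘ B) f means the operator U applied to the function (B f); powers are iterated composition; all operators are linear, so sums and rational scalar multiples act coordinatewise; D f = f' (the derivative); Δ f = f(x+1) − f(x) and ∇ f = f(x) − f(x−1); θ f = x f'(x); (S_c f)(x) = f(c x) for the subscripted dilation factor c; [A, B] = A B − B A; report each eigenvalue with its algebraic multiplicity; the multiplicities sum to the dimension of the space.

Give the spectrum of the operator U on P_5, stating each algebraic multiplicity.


image of 1: 0
image of x: 1/2
image of x^2: (3/2)x - 5/4
image of x^3: (27/8)x^2 - (45/8)x + 19/8
image of x^4: (27/4)x^3 - (135/8)x^2 + (57/4)x - 65/16
image of x^5: (405/32)x^4 - (675/16)x^3 + (855/16)x^2 - (975/32)x + 211/32
the matrix is upper triangular; its diagonal is (0, 0, 0, 0, 0, 0)
for a triangular matrix the eigenvalues are the diagonal entries, with algebraic multiplicity their repetition count

λ = 0 (multiplicity 6)


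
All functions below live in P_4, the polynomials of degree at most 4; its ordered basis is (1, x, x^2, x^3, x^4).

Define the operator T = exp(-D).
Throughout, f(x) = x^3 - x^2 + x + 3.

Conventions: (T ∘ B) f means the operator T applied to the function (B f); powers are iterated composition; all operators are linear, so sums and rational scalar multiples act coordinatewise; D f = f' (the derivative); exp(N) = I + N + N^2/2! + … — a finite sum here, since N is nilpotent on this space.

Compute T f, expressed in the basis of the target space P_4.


order-1 term: -3x^2 + 2x - 1
order-2 term: 3x - 1
order-3 term: -1
the series for exp(-D) f terminates at order 3
exp(-D) f = x^3 - 4x^2 + 6x

the image equals g(x) = x^3 - 4x^2 + 6x


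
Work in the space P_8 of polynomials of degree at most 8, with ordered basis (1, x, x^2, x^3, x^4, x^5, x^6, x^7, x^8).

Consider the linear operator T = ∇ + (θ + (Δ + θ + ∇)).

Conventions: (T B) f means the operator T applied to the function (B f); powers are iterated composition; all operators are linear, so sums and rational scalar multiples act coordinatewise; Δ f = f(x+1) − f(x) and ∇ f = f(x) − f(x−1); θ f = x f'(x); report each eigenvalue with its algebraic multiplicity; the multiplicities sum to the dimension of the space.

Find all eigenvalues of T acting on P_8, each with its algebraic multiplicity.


image of 1: 0
image of x: 2x + 3
image of x^2: 4x^2 + 6x - 1
image of x^3: 6x^3 + 9x^2 - 3x + 3
image of x^4: 8x^4 + 12x^3 - 6x^2 + 12x - 1
image of x^5: 10x^5 + 15x^4 - 10x^3 + 30x^2 - 5x + 3
image of x^6: 12x^6 + 18x^5 - 15x^4 + 60x^3 - 15x^2 + 18x - 1
image of x^7: 14x^7 + 21x^6 - 21x^5 + 105x^4 - 35x^3 + 63x^2 - 7x + 3
image of x^8: 16x^8 + 24x^7 - 28x^6 + 168x^5 - 70x^4 + 168x^3 - 28x^2 + 24x - 1
the matrix is upper triangular; its diagonal is (0, 2, 4, 6, 8, 10, 12, 14, 16)
for a triangular matrix the eigenvalues are the diagonal entries, with algebraic multiplicity their repetition count

λ = 0 (multiplicity 1), λ = 2 (multiplicity 1), λ = 4 (multiplicity 1), λ = 6 (multiplicity 1), λ = 8 (multiplicity 1), λ = 10 (multiplicity 1), λ = 12 (multiplicity 1), λ = 14 (multiplicity 1), λ = 16 (multiplicity 1)


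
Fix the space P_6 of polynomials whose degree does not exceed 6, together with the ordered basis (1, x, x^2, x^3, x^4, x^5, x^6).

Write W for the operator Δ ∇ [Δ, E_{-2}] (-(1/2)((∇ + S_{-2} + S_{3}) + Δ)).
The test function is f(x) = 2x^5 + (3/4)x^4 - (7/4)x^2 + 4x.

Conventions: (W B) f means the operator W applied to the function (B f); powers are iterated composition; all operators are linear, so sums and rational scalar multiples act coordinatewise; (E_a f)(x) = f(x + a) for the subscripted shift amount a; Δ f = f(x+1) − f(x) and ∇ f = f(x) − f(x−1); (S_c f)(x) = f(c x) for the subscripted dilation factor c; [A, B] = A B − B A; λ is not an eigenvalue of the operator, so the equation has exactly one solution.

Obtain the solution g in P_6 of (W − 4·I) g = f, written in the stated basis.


the result is g(x) = -(1/2)x^5 - (3/16)x^4 + (7/16)x^2 - x

write g with unknown coordinates in the stated basis and equate coefficients in (W − 4·I) g = f
solving from the highest basis element down gives g = -(1/2)x^5 - (3/16)x^4 + (7/16)x^2 - x
check: W g = 0
so W g − 4·g = 2x^5 + (3/4)x^4 - (7/4)x^2 + 4x = f ✓


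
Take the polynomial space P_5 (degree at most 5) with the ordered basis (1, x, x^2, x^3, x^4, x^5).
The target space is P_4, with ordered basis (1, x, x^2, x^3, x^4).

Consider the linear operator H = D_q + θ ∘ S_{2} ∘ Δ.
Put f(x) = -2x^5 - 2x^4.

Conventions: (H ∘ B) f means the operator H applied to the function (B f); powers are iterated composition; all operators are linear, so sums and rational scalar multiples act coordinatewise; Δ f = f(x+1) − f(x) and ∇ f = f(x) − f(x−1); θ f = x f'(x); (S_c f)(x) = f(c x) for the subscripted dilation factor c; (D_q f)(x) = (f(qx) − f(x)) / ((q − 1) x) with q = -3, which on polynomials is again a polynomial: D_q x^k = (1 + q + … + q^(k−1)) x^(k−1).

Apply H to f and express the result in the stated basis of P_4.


the image equals g(x) = -762x^4 - 632x^3 - 256x^2 - 36x

D_q f = -122x^4 + 40x^3
Δ f = -10x^4 - 28x^3 - 32x^2 - 18x - 4
S_{2} Δ f = -160x^4 - 224x^3 - 128x^2 - 36x - 4
θ S_{2} Δ f = -640x^4 - 672x^3 - 256x^2 - 36x
(D_q + θ ∘ S_{2} ∘ Δ) f = -762x^4 - 632x^3 - 256x^2 - 36x
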